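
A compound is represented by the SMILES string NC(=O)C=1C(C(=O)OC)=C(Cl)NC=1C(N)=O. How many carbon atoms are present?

Count every carbon token in the SMILES (each C, including those in ring-closure positions and inside branches).
Carbon count: 8.

8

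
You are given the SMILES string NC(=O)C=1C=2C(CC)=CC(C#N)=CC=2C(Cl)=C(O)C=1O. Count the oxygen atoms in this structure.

Scan the SMILES for O atoms (remember two-letter symbols like Cl and Br are single atoms).
Oxygen count: 3.

3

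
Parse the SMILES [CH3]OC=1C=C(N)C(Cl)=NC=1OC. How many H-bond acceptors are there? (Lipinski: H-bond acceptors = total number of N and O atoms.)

N atoms: 2; O atoms: 2.
Lipinski HBA = 2 + 2 = 4.

4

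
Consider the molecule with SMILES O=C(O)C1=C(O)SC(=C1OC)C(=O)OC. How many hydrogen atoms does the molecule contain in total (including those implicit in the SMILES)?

Walk through each heavy atom and fill implicit hydrogens from standard valence (C 4, N 3, O 2, S 2, halogen 1):
  atom 1: O, bond orders sum to 2 (valence 2) → 0 H
  atom 2: C, bond orders sum to 4 (valence 4) → 0 H
  atom 3: O, bond orders sum to 1 (valence 2) → 1 H
  atom 4: C, bond orders sum to 4 (valence 4) → 0 H
  atom 5: C, bond orders sum to 4 (valence 4) → 0 H
  atom 6: O, bond orders sum to 1 (valence 2) → 1 H
  atom 7: S, bond orders sum to 2 (valence 2) → 0 H
  atom 8: C, bond orders sum to 4 (valence 4) → 0 H
  atom 9: C, bond orders sum to 4 (valence 4) → 0 H
  atom 10: O, bond orders sum to 2 (valence 2) → 0 H
  atom 11: C, bond orders sum to 1 (valence 4) → 3 H
  atom 12: C, bond orders sum to 4 (valence 4) → 0 H
  atom 13: O, bond orders sum to 2 (valence 2) → 0 H
  atom 14: O, bond orders sum to 2 (valence 2) → 0 H
  atom 15: C, bond orders sum to 1 (valence 4) → 3 H
Total hydrogens: 8.

8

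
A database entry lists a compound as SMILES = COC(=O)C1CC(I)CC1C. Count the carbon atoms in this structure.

8

Count every carbon token in the SMILES (each C, including those in ring-closure positions and inside branches).
Carbon count: 8.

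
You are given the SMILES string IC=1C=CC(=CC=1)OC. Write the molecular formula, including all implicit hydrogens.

Walk through each heavy atom and fill implicit hydrogens from standard valence (C 4, N 3, O 2, S 2, halogen 1):
  atom 1: I (halogen, monovalent) → 0 H
  atom 2: C, bond orders sum to 4 (valence 4) → 0 H
  atom 3: C, bond orders sum to 3 (valence 4) → 1 H
  atom 4: C, bond orders sum to 3 (valence 4) → 1 H
  atom 5: C, bond orders sum to 4 (valence 4) → 0 H
  atom 6: C, bond orders sum to 3 (valence 4) → 1 H
  atom 7: C, bond orders sum to 3 (valence 4) → 1 H
  atom 8: O, bond orders sum to 2 (valence 2) → 0 H
  atom 9: C, bond orders sum to 1 (valence 4) → 3 H
Totals → C:7, H:7, I:1, O:1.

C7H7IO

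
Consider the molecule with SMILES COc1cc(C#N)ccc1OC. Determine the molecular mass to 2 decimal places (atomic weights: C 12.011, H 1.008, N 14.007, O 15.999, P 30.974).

First, the molecular formula is C9H9NO2 (counting implicit H from valence).
  C: 9 × 12.011 = 108.099
  H: 9 × 1.008 = 9.072
  N: 1 × 14.007 = 14.007
  O: 2 × 15.999 = 31.998
Sum: 9×12.011 + 9×1.008 + 1×14.007 + 2×15.999 = 163.176 → 163.18 g/mol.

163.18 g/mol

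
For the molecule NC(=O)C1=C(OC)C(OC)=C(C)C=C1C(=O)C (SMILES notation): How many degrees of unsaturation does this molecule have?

Degree of unsaturation = (number of rings) + (number of π bonds).
Ring closures in the SMILES: 1.
π bonds: 5 double bonds (each 1 DoU) → 5 DoU from unsaturation.
Total DoU = 1 + 5 = 6.

6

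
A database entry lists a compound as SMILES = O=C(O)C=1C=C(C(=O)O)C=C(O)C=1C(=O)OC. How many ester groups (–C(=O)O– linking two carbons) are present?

The ester motif appears at heavy-atom position 14 in the SMILES.
Other groups present: 2 carboxylic acid, 1 hydroxyl.
Ester count: 1.

1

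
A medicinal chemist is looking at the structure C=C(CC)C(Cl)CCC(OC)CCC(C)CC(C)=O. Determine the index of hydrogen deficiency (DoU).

2

Degree of unsaturation = (number of rings) + (number of π bonds).
Ring closures in the SMILES: 0.
π bonds: 2 double bonds (each 1 DoU) → 2 DoU from unsaturation.
Total DoU = 0 + 2 = 2.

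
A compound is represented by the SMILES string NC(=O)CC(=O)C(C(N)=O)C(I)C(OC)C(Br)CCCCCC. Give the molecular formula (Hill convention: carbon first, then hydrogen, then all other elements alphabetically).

Walk through each heavy atom and fill implicit hydrogens from standard valence (C 4, N 3, O 2, S 2, halogen 1):
  atom 1: N, bond orders sum to 1 (valence 3) → 2 H
  atom 2: C, bond orders sum to 4 (valence 4) → 0 H
  atom 3: O, bond orders sum to 2 (valence 2) → 0 H
  atom 4: C, bond orders sum to 2 (valence 4) → 2 H
  atom 5: C, bond orders sum to 4 (valence 4) → 0 H
  atom 6: O, bond orders sum to 2 (valence 2) → 0 H
  atom 7: C, bond orders sum to 3 (valence 4) → 1 H
  atom 8: C, bond orders sum to 4 (valence 4) → 0 H
  atom 9: N, bond orders sum to 1 (valence 3) → 2 H
  atom 10: O, bond orders sum to 2 (valence 2) → 0 H
  atom 11: C, bond orders sum to 3 (valence 4) → 1 H
  atom 12: I (halogen, monovalent) → 0 H
  atom 13: C, bond orders sum to 3 (valence 4) → 1 H
  atom 14: O, bond orders sum to 2 (valence 2) → 0 H
  atom 15: C, bond orders sum to 1 (valence 4) → 3 H
  atom 16: C, bond orders sum to 3 (valence 4) → 1 H
  atom 17: Br (halogen, monovalent) → 0 H
  atom 18: C, bond orders sum to 2 (valence 4) → 2 H
  atom 19: C, bond orders sum to 2 (valence 4) → 2 H
  atom 20: C, bond orders sum to 2 (valence 4) → 2 H
  atom 21: C, bond orders sum to 2 (valence 4) → 2 H
  atom 22: C, bond orders sum to 2 (valence 4) → 2 H
  atom 23: C, bond orders sum to 1 (valence 4) → 3 H
Totals → C:15, H:26, Br:1, I:1, N:2, O:4.

C15H26BrIN2O4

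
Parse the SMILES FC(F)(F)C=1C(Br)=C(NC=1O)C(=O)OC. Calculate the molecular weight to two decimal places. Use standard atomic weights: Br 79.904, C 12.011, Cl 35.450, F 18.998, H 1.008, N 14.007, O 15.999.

288.02 g/mol

First, the molecular formula is C7H5BrF3NO3 (counting implicit H from valence).
  Br: 1 × 79.904 = 79.904
  C: 7 × 12.011 = 84.077
  F: 3 × 18.998 = 56.994
  H: 5 × 1.008 = 5.040
  N: 1 × 14.007 = 14.007
  O: 3 × 15.999 = 47.997
Sum: 1×79.904 + 7×12.011 + 3×18.998 + 5×1.008 + 1×14.007 + 3×15.999 = 288.019 → 288.02 g/mol.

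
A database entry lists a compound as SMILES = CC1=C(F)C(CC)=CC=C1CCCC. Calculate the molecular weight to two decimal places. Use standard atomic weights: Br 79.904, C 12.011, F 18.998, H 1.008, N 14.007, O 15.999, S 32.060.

First, the molecular formula is C13H19F (counting implicit H from valence).
  C: 13 × 12.011 = 156.143
  F: 1 × 18.998 = 18.998
  H: 19 × 1.008 = 19.152
Sum: 13×12.011 + 1×18.998 + 19×1.008 = 194.293 → 194.29 g/mol.

194.29 g/mol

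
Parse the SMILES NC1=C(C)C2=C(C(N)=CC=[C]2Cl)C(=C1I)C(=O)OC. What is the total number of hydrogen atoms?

Walk through each heavy atom and fill implicit hydrogens from standard valence (C 4, N 3, O 2, S 2, halogen 1):
  atom 1: N, bond orders sum to 1 (valence 3) → 2 H
  atom 2: C, bond orders sum to 4 (valence 4) → 0 H
  atom 3: C, bond orders sum to 4 (valence 4) → 0 H
  atom 4: C, bond orders sum to 1 (valence 4) → 3 H
  atom 5: C, bond orders sum to 4 (valence 4) → 0 H
  atom 6: C, bond orders sum to 4 (valence 4) → 0 H
  atom 7: C, bond orders sum to 4 (valence 4) → 0 H
  atom 8: N, bond orders sum to 1 (valence 3) → 2 H
  atom 9: C, bond orders sum to 3 (valence 4) → 1 H
  atom 10: C, bond orders sum to 3 (valence 4) → 1 H
  atom 11: C with explicit H count 0
  atom 12: Cl (halogen, monovalent) → 0 H
  atom 13: C, bond orders sum to 4 (valence 4) → 0 H
  atom 14: C, bond orders sum to 4 (valence 4) → 0 H
  atom 15: I (halogen, monovalent) → 0 H
  atom 16: C, bond orders sum to 4 (valence 4) → 0 H
  atom 17: O, bond orders sum to 2 (valence 2) → 0 H
  atom 18: O, bond orders sum to 2 (valence 2) → 0 H
  atom 19: C, bond orders sum to 1 (valence 4) → 3 H
Total hydrogens: 12.

12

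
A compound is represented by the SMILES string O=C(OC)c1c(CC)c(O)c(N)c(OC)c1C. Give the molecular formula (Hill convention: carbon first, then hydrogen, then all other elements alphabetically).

Walk through each heavy atom and fill implicit hydrogens from standard valence (C 4, N 3, O 2, S 2, halogen 1); for lowercase aromatic atoms, an aromatic c carries 1 H when it has two neighbours and 0 H with three, and aromatic n carries 0 H:
  atom 1: O, bond orders sum to 2 (valence 2) → 0 H
  atom 2: C, bond orders sum to 4 (valence 4) → 0 H
  atom 3: O, bond orders sum to 2 (valence 2) → 0 H
  atom 4: C, bond orders sum to 1 (valence 4) → 3 H
  atom 5: aromatic c, 3 neighbours → 0 H
  atom 6: aromatic c, 3 neighbours → 0 H
  atom 7: C, bond orders sum to 2 (valence 4) → 2 H
  atom 8: C, bond orders sum to 1 (valence 4) → 3 H
  atom 9: aromatic c, 3 neighbours → 0 H
  atom 10: O, bond orders sum to 1 (valence 2) → 1 H
  atom 11: aromatic c, 3 neighbours → 0 H
  atom 12: N, bond orders sum to 1 (valence 3) → 2 H
  atom 13: aromatic c, 3 neighbours → 0 H
  atom 14: O, bond orders sum to 2 (valence 2) → 0 H
  atom 15: C, bond orders sum to 1 (valence 4) → 3 H
  atom 16: aromatic c, 3 neighbours → 0 H
  atom 17: C, bond orders sum to 1 (valence 4) → 3 H
Totals → C:12, H:17, N:1, O:4.

C12H17NO4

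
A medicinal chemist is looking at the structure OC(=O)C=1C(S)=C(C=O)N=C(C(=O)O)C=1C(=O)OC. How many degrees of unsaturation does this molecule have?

Degree of unsaturation = (number of rings) + (number of π bonds).
Ring closures in the SMILES: 1.
π bonds: 7 double bonds (each 1 DoU) → 7 DoU from unsaturation.
Total DoU = 1 + 7 = 8.

8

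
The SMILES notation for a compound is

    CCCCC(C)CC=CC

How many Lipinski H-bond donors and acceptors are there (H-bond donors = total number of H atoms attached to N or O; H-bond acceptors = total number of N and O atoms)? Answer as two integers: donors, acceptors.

Donors: find every N or O and count the H atoms it carries.
  (no N or O atoms present)
Lipinski HBD = 0.
Acceptors: N atoms = 0, O atoms = 0 → HBA = 0.

0, 0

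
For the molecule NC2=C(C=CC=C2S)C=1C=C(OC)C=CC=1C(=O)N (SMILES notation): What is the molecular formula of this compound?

Walk through each heavy atom and fill implicit hydrogens from standard valence (C 4, N 3, O 2, S 2, halogen 1):
  atom 1: N, bond orders sum to 1 (valence 3) → 2 H
  atom 2: C, bond orders sum to 4 (valence 4) → 0 H
  atom 3: C, bond orders sum to 4 (valence 4) → 0 H
  atom 4: C, bond orders sum to 3 (valence 4) → 1 H
  atom 5: C, bond orders sum to 3 (valence 4) → 1 H
  atom 6: C, bond orders sum to 3 (valence 4) → 1 H
  atom 7: C, bond orders sum to 4 (valence 4) → 0 H
  atom 8: S, bond orders sum to 1 (valence 2) → 1 H
  atom 9: C, bond orders sum to 4 (valence 4) → 0 H
  atom 10: C, bond orders sum to 3 (valence 4) → 1 H
  atom 11: C, bond orders sum to 4 (valence 4) → 0 H
  atom 12: O, bond orders sum to 2 (valence 2) → 0 H
  atom 13: C, bond orders sum to 1 (valence 4) → 3 H
  atom 14: C, bond orders sum to 3 (valence 4) → 1 H
  atom 15: C, bond orders sum to 3 (valence 4) → 1 H
  atom 16: C, bond orders sum to 4 (valence 4) → 0 H
  atom 17: C, bond orders sum to 4 (valence 4) → 0 H
  atom 18: O, bond orders sum to 2 (valence 2) → 0 H
  atom 19: N, bond orders sum to 1 (valence 3) → 2 H
Totals → C:14, H:14, N:2, O:2, S:1.

C14H14N2O2S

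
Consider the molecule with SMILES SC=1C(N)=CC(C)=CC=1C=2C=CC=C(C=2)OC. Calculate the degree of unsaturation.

8

Molecular formula: C14H15NOS.
DoU = (2C + 2 + N − H − X) / 2, where X is the halogen count and O/S are ignored.
    = (2·14 + 2 + 1 − 15 − 0) / 2 = 16 / 2 = 8.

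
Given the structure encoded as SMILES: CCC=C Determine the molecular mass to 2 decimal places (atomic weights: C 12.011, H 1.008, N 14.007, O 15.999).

56.11 g/mol

First, the molecular formula is C4H8 (counting implicit H from valence).
  C: 4 × 12.011 = 48.044
  H: 8 × 1.008 = 8.064
Sum: 4×12.011 + 8×1.008 = 56.108 → 56.11 g/mol.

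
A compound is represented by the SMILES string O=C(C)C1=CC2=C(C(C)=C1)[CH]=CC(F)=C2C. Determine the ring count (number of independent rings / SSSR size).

In SMILES, each pair of matching ring-closure digits denotes one ring-closing bond; the number of such bonds equals the number of independent rings.
Ring-closure bonds here: 2.

2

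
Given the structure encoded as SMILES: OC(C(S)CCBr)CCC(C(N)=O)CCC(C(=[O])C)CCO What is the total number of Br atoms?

1

Scan the SMILES for Br atoms (remember two-letter symbols like Cl and Br are single atoms).
Bromine count: 1.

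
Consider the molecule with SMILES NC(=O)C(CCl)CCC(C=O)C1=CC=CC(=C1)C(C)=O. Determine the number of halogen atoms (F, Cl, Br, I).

1

Halogen atoms appear at heavy-atom position 6 (1×Cl).
Other groups present: 1 aldehyde, 1 amide, 1 ketone.
Halogen count: 1.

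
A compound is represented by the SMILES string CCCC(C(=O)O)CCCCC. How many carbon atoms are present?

10

Count every carbon token in the SMILES (each C, including those in ring-closure positions and inside branches).
Carbon count: 10.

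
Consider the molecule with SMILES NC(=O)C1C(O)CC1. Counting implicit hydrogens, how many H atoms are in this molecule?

9

Walk through each heavy atom and fill implicit hydrogens from standard valence (C 4, N 3, O 2, S 2, halogen 1):
  atom 1: N, bond orders sum to 1 (valence 3) → 2 H
  atom 2: C, bond orders sum to 4 (valence 4) → 0 H
  atom 3: O, bond orders sum to 2 (valence 2) → 0 H
  atom 4: C, bond orders sum to 3 (valence 4) → 1 H
  atom 5: C, bond orders sum to 3 (valence 4) → 1 H
  atom 6: O, bond orders sum to 1 (valence 2) → 1 H
  atom 7: C, bond orders sum to 2 (valence 4) → 2 H
  atom 8: C, bond orders sum to 2 (valence 4) → 2 H
Total hydrogens: 9.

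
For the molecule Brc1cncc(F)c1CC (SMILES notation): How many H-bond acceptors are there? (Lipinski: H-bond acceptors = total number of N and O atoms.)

1

N atoms: 1; O atoms: 0.
Lipinski HBA = 1 + 0 = 1.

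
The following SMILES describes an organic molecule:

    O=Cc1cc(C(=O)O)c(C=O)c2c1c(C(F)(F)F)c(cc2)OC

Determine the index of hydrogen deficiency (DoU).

Molecular formula: C15H9F3O5.
DoU = (2C + 2 + N − H − X) / 2, where X is the halogen count and O/S are ignored.
    = (2·15 + 2 + 0 − 9 − 3) / 2 = 20 / 2 = 10.

10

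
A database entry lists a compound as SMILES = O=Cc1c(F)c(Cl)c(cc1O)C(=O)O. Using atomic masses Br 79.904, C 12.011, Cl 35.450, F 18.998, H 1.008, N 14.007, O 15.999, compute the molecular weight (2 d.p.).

First, the molecular formula is C8H4ClFO4 (counting implicit H from valence).
  C: 8 × 12.011 = 96.088
  Cl: 1 × 35.450 = 35.450
  F: 1 × 18.998 = 18.998
  H: 4 × 1.008 = 4.032
  O: 4 × 15.999 = 63.996
Sum: 8×12.011 + 1×35.450 + 1×18.998 + 4×1.008 + 4×15.999 = 218.564 → 218.56 g/mol.

218.56 g/mol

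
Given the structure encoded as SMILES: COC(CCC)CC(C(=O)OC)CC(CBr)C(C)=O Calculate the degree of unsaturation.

Degree of unsaturation = (number of rings) + (number of π bonds).
Ring closures in the SMILES: 0.
π bonds: 2 double bonds (each 1 DoU) → 2 DoU from unsaturation.
Total DoU = 0 + 2 = 2.

2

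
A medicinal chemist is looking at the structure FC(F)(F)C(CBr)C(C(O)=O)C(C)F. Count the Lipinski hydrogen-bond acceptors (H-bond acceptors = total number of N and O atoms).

2

N atoms: 0; O atoms: 2.
Lipinski HBA = 0 + 2 = 2.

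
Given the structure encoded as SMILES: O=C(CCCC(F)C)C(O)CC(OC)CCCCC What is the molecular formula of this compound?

Walk through each heavy atom and fill implicit hydrogens from standard valence (C 4, N 3, O 2, S 2, halogen 1):
  atom 1: O, bond orders sum to 2 (valence 2) → 0 H
  atom 2: C, bond orders sum to 4 (valence 4) → 0 H
  atom 3: C, bond orders sum to 2 (valence 4) → 2 H
  atom 4: C, bond orders sum to 2 (valence 4) → 2 H
  atom 5: C, bond orders sum to 2 (valence 4) → 2 H
  atom 6: C, bond orders sum to 3 (valence 4) → 1 H
  atom 7: F (halogen, monovalent) → 0 H
  atom 8: C, bond orders sum to 1 (valence 4) → 3 H
  atom 9: C, bond orders sum to 3 (valence 4) → 1 H
  atom 10: O, bond orders sum to 1 (valence 2) → 1 H
  atom 11: C, bond orders sum to 2 (valence 4) → 2 H
  atom 12: C, bond orders sum to 3 (valence 4) → 1 H
  atom 13: O, bond orders sum to 2 (valence 2) → 0 H
  atom 14: C, bond orders sum to 1 (valence 4) → 3 H
  atom 15: C, bond orders sum to 2 (valence 4) → 2 H
  atom 16: C, bond orders sum to 2 (valence 4) → 2 H
  atom 17: C, bond orders sum to 2 (valence 4) → 2 H
  atom 18: C, bond orders sum to 2 (valence 4) → 2 H
  atom 19: C, bond orders sum to 1 (valence 4) → 3 H
Totals → C:15, H:29, F:1, O:3.

C15H29FO3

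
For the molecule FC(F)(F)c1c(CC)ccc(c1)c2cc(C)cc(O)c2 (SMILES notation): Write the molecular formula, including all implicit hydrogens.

C16H15F3O

Walk through each heavy atom and fill implicit hydrogens from standard valence (C 4, N 3, O 2, S 2, halogen 1); for lowercase aromatic atoms, an aromatic c carries 1 H when it has two neighbours and 0 H with three, and aromatic n carries 0 H:
  atom 1: F (halogen, monovalent) → 0 H
  atom 2: C, bond orders sum to 4 (valence 4) → 0 H
  atom 3: F (halogen, monovalent) → 0 H
  atom 4: F (halogen, monovalent) → 0 H
  atom 5: aromatic c, 3 neighbours → 0 H
  atom 6: aromatic c, 3 neighbours → 0 H
  atom 7: C, bond orders sum to 2 (valence 4) → 2 H
  atom 8: C, bond orders sum to 1 (valence 4) → 3 H
  atom 9: aromatic c, 2 neighbours → 1 H
  atom 10: aromatic c, 2 neighbours → 1 H
  atom 11: aromatic c, 3 neighbours → 0 H
  atom 12: aromatic c, 2 neighbours → 1 H
  atom 13: aromatic c, 3 neighbours → 0 H
  atom 14: aromatic c, 2 neighbours → 1 H
  atom 15: aromatic c, 3 neighbours → 0 H
  atom 16: C, bond orders sum to 1 (valence 4) → 3 H
  atom 17: aromatic c, 2 neighbours → 1 H
  atom 18: aromatic c, 3 neighbours → 0 H
  atom 19: O, bond orders sum to 1 (valence 2) → 1 H
  atom 20: aromatic c, 2 neighbours → 1 H
Totals → C:16, H:15, F:3, O:1.
In Hill order: C16H15F3O.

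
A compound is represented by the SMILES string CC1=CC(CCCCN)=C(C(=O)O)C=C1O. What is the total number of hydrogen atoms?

Walk through each heavy atom and fill implicit hydrogens from standard valence (C 4, N 3, O 2, S 2, halogen 1):
  atom 1: C, bond orders sum to 1 (valence 4) → 3 H
  atom 2: C, bond orders sum to 4 (valence 4) → 0 H
  atom 3: C, bond orders sum to 3 (valence 4) → 1 H
  atom 4: C, bond orders sum to 4 (valence 4) → 0 H
  atom 5: C, bond orders sum to 2 (valence 4) → 2 H
  atom 6: C, bond orders sum to 2 (valence 4) → 2 H
  atom 7: C, bond orders sum to 2 (valence 4) → 2 H
  atom 8: C, bond orders sum to 2 (valence 4) → 2 H
  atom 9: N, bond orders sum to 1 (valence 3) → 2 H
  atom 10: C, bond orders sum to 4 (valence 4) → 0 H
  atom 11: C, bond orders sum to 4 (valence 4) → 0 H
  atom 12: O, bond orders sum to 2 (valence 2) → 0 H
  atom 13: O, bond orders sum to 1 (valence 2) → 1 H
  atom 14: C, bond orders sum to 3 (valence 4) → 1 H
  atom 15: C, bond orders sum to 4 (valence 4) → 0 H
  atom 16: O, bond orders sum to 1 (valence 2) → 1 H
Total hydrogens: 17.

17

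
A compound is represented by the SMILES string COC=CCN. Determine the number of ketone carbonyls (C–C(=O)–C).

0

Scan the SMILES for the ketone motif — none present.
Groups that are present: 1 alkene, 1 ether, 1 primary amine.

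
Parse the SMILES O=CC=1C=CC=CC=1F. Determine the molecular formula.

Walk through each heavy atom and fill implicit hydrogens from standard valence (C 4, N 3, O 2, S 2, halogen 1):
  atom 1: O, bond orders sum to 2 (valence 2) → 0 H
  atom 2: C, bond orders sum to 3 (valence 4) → 1 H
  atom 3: C, bond orders sum to 4 (valence 4) → 0 H
  atom 4: C, bond orders sum to 3 (valence 4) → 1 H
  atom 5: C, bond orders sum to 3 (valence 4) → 1 H
  atom 6: C, bond orders sum to 3 (valence 4) → 1 H
  atom 7: C, bond orders sum to 3 (valence 4) → 1 H
  atom 8: C, bond orders sum to 4 (valence 4) → 0 H
  atom 9: F (halogen, monovalent) → 0 H
Totals → C:7, H:5, F:1, O:1.
In Hill order: C7H5FO.

C7H5FO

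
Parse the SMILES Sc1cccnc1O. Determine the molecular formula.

C5H5NOS

Walk through each heavy atom and fill implicit hydrogens from standard valence (C 4, N 3, O 2, S 2, halogen 1); for lowercase aromatic atoms, an aromatic c carries 1 H when it has two neighbours and 0 H with three, and aromatic n carries 0 H:
  atom 1: S, bond orders sum to 1 (valence 2) → 1 H
  atom 2: aromatic c, 3 neighbours → 0 H
  atom 3: aromatic c, 2 neighbours → 1 H
  atom 4: aromatic c, 2 neighbours → 1 H
  atom 5: aromatic c, 2 neighbours → 1 H
  atom 6: aromatic n, 2 neighbours → 0 H
  atom 7: aromatic c, 3 neighbours → 0 H
  atom 8: O, bond orders sum to 1 (valence 2) → 1 H
Totals → C:5, H:5, N:1, O:1, S:1.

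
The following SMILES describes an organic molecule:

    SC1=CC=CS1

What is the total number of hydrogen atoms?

Walk through each heavy atom and fill implicit hydrogens from standard valence (C 4, N 3, O 2, S 2, halogen 1):
  atom 1: S, bond orders sum to 1 (valence 2) → 1 H
  atom 2: C, bond orders sum to 4 (valence 4) → 0 H
  atom 3: C, bond orders sum to 3 (valence 4) → 1 H
  atom 4: C, bond orders sum to 3 (valence 4) → 1 H
  atom 5: C, bond orders sum to 3 (valence 4) → 1 H
  atom 6: S, bond orders sum to 2 (valence 2) → 0 H
Total hydrogens: 4.

4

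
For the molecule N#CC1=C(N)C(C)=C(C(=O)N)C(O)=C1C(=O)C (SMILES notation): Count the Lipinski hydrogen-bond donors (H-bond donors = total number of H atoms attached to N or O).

Donors: find every N or O and count the H atoms it carries.
  atom 1 (N): bond orders sum to 3 → 0 H
  atom 5 (N): bond orders sum to 1 → 2 H
  atom 10 (O): bond orders sum to 2 → 0 H
  atom 11 (N): bond orders sum to 1 → 2 H
  atom 13 (O): bond orders sum to 1 → 1 H
  atom 16 (O): bond orders sum to 2 → 0 H
Lipinski HBD = 5.

5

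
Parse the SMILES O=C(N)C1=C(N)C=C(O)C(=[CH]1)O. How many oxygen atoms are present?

3

Scan the SMILES for O atoms (remember two-letter symbols like Cl and Br are single atoms).
Oxygen count: 3.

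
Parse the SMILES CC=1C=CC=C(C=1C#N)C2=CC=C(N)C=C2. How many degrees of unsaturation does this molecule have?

10

Degree of unsaturation = (number of rings) + (number of π bonds).
Ring closures in the SMILES: 2.
π bonds: 6 double bonds (each 1 DoU), 1 triple bond (each 2 DoU) → 8 DoU from unsaturation.
Total DoU = 2 + 8 = 10.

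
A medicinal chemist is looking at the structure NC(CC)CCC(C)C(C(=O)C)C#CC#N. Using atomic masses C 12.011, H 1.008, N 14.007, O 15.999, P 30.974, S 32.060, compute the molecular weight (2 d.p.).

220.32 g/mol

First, the molecular formula is C13H20N2O (counting implicit H from valence).
  C: 13 × 12.011 = 156.143
  H: 20 × 1.008 = 20.160
  N: 2 × 14.007 = 28.014
  O: 1 × 15.999 = 15.999
Sum: 13×12.011 + 20×1.008 + 2×14.007 + 1×15.999 = 220.316 → 220.32 g/mol.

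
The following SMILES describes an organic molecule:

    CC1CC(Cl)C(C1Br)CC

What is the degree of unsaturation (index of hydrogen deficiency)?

Degree of unsaturation = (number of rings) + (number of π bonds).
Ring closures in the SMILES: 1.
π bonds: none → 0 DoU from unsaturation.
Total DoU = 1 + 0 = 1.

1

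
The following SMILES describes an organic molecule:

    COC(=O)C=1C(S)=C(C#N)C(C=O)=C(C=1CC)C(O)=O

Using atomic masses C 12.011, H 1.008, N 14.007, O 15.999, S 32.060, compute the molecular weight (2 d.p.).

First, the molecular formula is C13H11NO5S (counting implicit H from valence).
  C: 13 × 12.011 = 156.143
  H: 11 × 1.008 = 11.088
  N: 1 × 14.007 = 14.007
  O: 5 × 15.999 = 79.995
  S: 1 × 32.060 = 32.060
Sum: 13×12.011 + 11×1.008 + 1×14.007 + 5×15.999 + 1×32.060 = 293.293 → 293.29 g/mol.

293.29 g/mol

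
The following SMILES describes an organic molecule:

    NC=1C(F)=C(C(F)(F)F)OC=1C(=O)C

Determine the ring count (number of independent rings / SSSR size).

In SMILES, each pair of matching ring-closure digits denotes one ring-closing bond; the number of such bonds equals the number of independent rings.
Ring-closure bonds here: 1.

1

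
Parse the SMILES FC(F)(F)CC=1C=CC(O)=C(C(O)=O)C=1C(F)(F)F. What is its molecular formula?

Walk through each heavy atom and fill implicit hydrogens from standard valence (C 4, N 3, O 2, S 2, halogen 1):
  atom 1: F (halogen, monovalent) → 0 H
  atom 2: C, bond orders sum to 4 (valence 4) → 0 H
  atom 3: F (halogen, monovalent) → 0 H
  atom 4: F (halogen, monovalent) → 0 H
  atom 5: C, bond orders sum to 2 (valence 4) → 2 H
  atom 6: C, bond orders sum to 4 (valence 4) → 0 H
  atom 7: C, bond orders sum to 3 (valence 4) → 1 H
  atom 8: C, bond orders sum to 3 (valence 4) → 1 H
  atom 9: C, bond orders sum to 4 (valence 4) → 0 H
  atom 10: O, bond orders sum to 1 (valence 2) → 1 H
  atom 11: C, bond orders sum to 4 (valence 4) → 0 H
  atom 12: C, bond orders sum to 4 (valence 4) → 0 H
  atom 13: O, bond orders sum to 1 (valence 2) → 1 H
  atom 14: O, bond orders sum to 2 (valence 2) → 0 H
  atom 15: C, bond orders sum to 4 (valence 4) → 0 H
  atom 16: C, bond orders sum to 4 (valence 4) → 0 H
  atom 17: F (halogen, monovalent) → 0 H
  atom 18: F (halogen, monovalent) → 0 H
  atom 19: F (halogen, monovalent) → 0 H
Totals → C:10, H:6, F:6, O:3.

C10H6F6O3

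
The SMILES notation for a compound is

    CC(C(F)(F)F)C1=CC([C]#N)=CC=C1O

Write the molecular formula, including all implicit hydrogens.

C10H8F3NO

Walk through each heavy atom and fill implicit hydrogens from standard valence (C 4, N 3, O 2, S 2, halogen 1):
  atom 1: C, bond orders sum to 1 (valence 4) → 3 H
  atom 2: C, bond orders sum to 3 (valence 4) → 1 H
  atom 3: C, bond orders sum to 4 (valence 4) → 0 H
  atom 4: F (halogen, monovalent) → 0 H
  atom 5: F (halogen, monovalent) → 0 H
  atom 6: F (halogen, monovalent) → 0 H
  atom 7: C, bond orders sum to 4 (valence 4) → 0 H
  atom 8: C, bond orders sum to 3 (valence 4) → 1 H
  atom 9: C, bond orders sum to 4 (valence 4) → 0 H
  atom 10: C with explicit H count 0
  atom 11: N, bond orders sum to 3 (valence 3) → 0 H
  atom 12: C, bond orders sum to 3 (valence 4) → 1 H
  atom 13: C, bond orders sum to 3 (valence 4) → 1 H
  atom 14: C, bond orders sum to 4 (valence 4) → 0 H
  atom 15: O, bond orders sum to 1 (valence 2) → 1 H
Totals → C:10, H:8, F:3, N:1, O:1.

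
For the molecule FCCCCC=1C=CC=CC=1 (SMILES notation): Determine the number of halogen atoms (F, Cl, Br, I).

1

Halogen atoms appear at heavy-atom position 1 (1×F).
Halogen count: 1.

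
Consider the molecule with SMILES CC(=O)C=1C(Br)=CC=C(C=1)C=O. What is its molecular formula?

C9H7BrO2

Walk through each heavy atom and fill implicit hydrogens from standard valence (C 4, N 3, O 2, S 2, halogen 1):
  atom 1: C, bond orders sum to 1 (valence 4) → 3 H
  atom 2: C, bond orders sum to 4 (valence 4) → 0 H
  atom 3: O, bond orders sum to 2 (valence 2) → 0 H
  atom 4: C, bond orders sum to 4 (valence 4) → 0 H
  atom 5: C, bond orders sum to 4 (valence 4) → 0 H
  atom 6: Br (halogen, monovalent) → 0 H
  atom 7: C, bond orders sum to 3 (valence 4) → 1 H
  atom 8: C, bond orders sum to 3 (valence 4) → 1 H
  atom 9: C, bond orders sum to 4 (valence 4) → 0 H
  atom 10: C, bond orders sum to 3 (valence 4) → 1 H
  atom 11: C, bond orders sum to 3 (valence 4) → 1 H
  atom 12: O, bond orders sum to 2 (valence 2) → 0 H
Totals → C:9, H:7, Br:1, O:2.
In Hill order: C9H7BrO2.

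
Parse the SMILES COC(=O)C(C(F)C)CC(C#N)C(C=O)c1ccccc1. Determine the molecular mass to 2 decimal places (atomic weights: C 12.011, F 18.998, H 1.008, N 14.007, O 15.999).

291.32 g/mol

First, the molecular formula is C16H18FNO3 (counting implicit H from valence).
  C: 16 × 12.011 = 192.176
  F: 1 × 18.998 = 18.998
  H: 18 × 1.008 = 18.144
  N: 1 × 14.007 = 14.007
  O: 3 × 15.999 = 47.997
Sum: 16×12.011 + 1×18.998 + 18×1.008 + 1×14.007 + 3×15.999 = 291.322 → 291.32 g/mol.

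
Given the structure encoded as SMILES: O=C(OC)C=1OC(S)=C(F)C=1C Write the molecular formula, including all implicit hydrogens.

Walk through each heavy atom and fill implicit hydrogens from standard valence (C 4, N 3, O 2, S 2, halogen 1):
  atom 1: O, bond orders sum to 2 (valence 2) → 0 H
  atom 2: C, bond orders sum to 4 (valence 4) → 0 H
  atom 3: O, bond orders sum to 2 (valence 2) → 0 H
  atom 4: C, bond orders sum to 1 (valence 4) → 3 H
  atom 5: C, bond orders sum to 4 (valence 4) → 0 H
  atom 6: O, bond orders sum to 2 (valence 2) → 0 H
  atom 7: C, bond orders sum to 4 (valence 4) → 0 H
  atom 8: S, bond orders sum to 1 (valence 2) → 1 H
  atom 9: C, bond orders sum to 4 (valence 4) → 0 H
  atom 10: F (halogen, monovalent) → 0 H
  atom 11: C, bond orders sum to 4 (valence 4) → 0 H
  atom 12: C, bond orders sum to 1 (valence 4) → 3 H
Totals → C:7, H:7, F:1, O:3, S:1.
In Hill order: C7H7FO3S.

C7H7FO3S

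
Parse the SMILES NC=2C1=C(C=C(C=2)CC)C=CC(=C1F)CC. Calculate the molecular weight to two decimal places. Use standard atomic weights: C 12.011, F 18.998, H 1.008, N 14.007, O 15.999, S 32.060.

217.29 g/mol

First, the molecular formula is C14H16FN (counting implicit H from valence).
  C: 14 × 12.011 = 168.154
  F: 1 × 18.998 = 18.998
  H: 16 × 1.008 = 16.128
  N: 1 × 14.007 = 14.007
Sum: 14×12.011 + 1×18.998 + 16×1.008 + 1×14.007 = 217.287 → 217.29 g/mol.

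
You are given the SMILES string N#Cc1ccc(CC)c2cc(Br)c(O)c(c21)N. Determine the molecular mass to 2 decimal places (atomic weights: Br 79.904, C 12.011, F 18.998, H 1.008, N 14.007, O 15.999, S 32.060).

First, the molecular formula is C13H11BrN2O (counting implicit H from valence).
  Br: 1 × 79.904 = 79.904
  C: 13 × 12.011 = 156.143
  H: 11 × 1.008 = 11.088
  N: 2 × 14.007 = 28.014
  O: 1 × 15.999 = 15.999
Sum: 1×79.904 + 13×12.011 + 11×1.008 + 2×14.007 + 1×15.999 = 291.148 → 291.15 g/mol.

291.15 g/mol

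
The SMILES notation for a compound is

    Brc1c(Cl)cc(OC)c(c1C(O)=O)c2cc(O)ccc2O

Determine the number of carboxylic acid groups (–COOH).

The carboxylic acid motif appears at heavy-atom position 11 in the SMILES.
Other groups present: 1 ether, 2 hydroxyl.
Carboxylic acid count: 1.

1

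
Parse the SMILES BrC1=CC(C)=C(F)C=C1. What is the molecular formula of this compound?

Walk through each heavy atom and fill implicit hydrogens from standard valence (C 4, N 3, O 2, S 2, halogen 1):
  atom 1: Br (halogen, monovalent) → 0 H
  atom 2: C, bond orders sum to 4 (valence 4) → 0 H
  atom 3: C, bond orders sum to 3 (valence 4) → 1 H
  atom 4: C, bond orders sum to 4 (valence 4) → 0 H
  atom 5: C, bond orders sum to 1 (valence 4) → 3 H
  atom 6: C, bond orders sum to 4 (valence 4) → 0 H
  atom 7: F (halogen, monovalent) → 0 H
  atom 8: C, bond orders sum to 3 (valence 4) → 1 H
  atom 9: C, bond orders sum to 3 (valence 4) → 1 H
Totals → C:7, H:6, Br:1, F:1.

C7H6BrF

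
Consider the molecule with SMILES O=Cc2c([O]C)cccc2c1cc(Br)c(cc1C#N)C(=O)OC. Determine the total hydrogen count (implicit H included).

Walk through each heavy atom and fill implicit hydrogens from standard valence (C 4, N 3, O 2, S 2, halogen 1); for lowercase aromatic atoms, an aromatic c carries 1 H when it has two neighbours and 0 H with three, and aromatic n carries 0 H:
  atom 1: O, bond orders sum to 2 (valence 2) → 0 H
  atom 2: C, bond orders sum to 3 (valence 4) → 1 H
  atom 3: aromatic c, 3 neighbours → 0 H
  atom 4: aromatic c, 3 neighbours → 0 H
  atom 5: O with explicit H count 0
  atom 6: C, bond orders sum to 1 (valence 4) → 3 H
  atom 7: aromatic c, 2 neighbours → 1 H
  atom 8: aromatic c, 2 neighbours → 1 H
  atom 9: aromatic c, 2 neighbours → 1 H
  atom 10: aromatic c, 3 neighbours → 0 H
  atom 11: aromatic c, 3 neighbours → 0 H
  atom 12: aromatic c, 2 neighbours → 1 H
  atom 13: aromatic c, 3 neighbours → 0 H
  atom 14: Br (halogen, monovalent) → 0 H
  atom 15: aromatic c, 3 neighbours → 0 H
  atom 16: aromatic c, 2 neighbours → 1 H
  atom 17: aromatic c, 3 neighbours → 0 H
  atom 18: C, bond orders sum to 4 (valence 4) → 0 H
  atom 19: N, bond orders sum to 3 (valence 3) → 0 H
  atom 20: C, bond orders sum to 4 (valence 4) → 0 H
  atom 21: O, bond orders sum to 2 (valence 2) → 0 H
  atom 22: O, bond orders sum to 2 (valence 2) → 0 H
  atom 23: C, bond orders sum to 1 (valence 4) → 3 H
Total hydrogens: 12.

12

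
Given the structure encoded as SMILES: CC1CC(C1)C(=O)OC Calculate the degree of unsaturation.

2

Molecular formula: C7H12O2.
DoU = (2C + 2 + N − H − X) / 2, where X is the halogen count and O/S are ignored.
    = (2·7 + 2 + 0 − 12 − 0) / 2 = 4 / 2 = 2.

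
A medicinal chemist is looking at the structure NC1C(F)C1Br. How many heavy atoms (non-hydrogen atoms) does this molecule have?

Every atom symbol written in the SMILES (organic subset) is one heavy atom; implicit H are not written.
Heavy atoms by element → Br:1, C:3, F:1, N:1.
Total: 6.

6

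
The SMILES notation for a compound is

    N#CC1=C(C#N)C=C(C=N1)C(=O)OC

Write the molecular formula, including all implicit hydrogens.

Walk through each heavy atom and fill implicit hydrogens from standard valence (C 4, N 3, O 2, S 2, halogen 1):
  atom 1: N, bond orders sum to 3 (valence 3) → 0 H
  atom 2: C, bond orders sum to 4 (valence 4) → 0 H
  atom 3: C, bond orders sum to 4 (valence 4) → 0 H
  atom 4: C, bond orders sum to 4 (valence 4) → 0 H
  atom 5: C, bond orders sum to 4 (valence 4) → 0 H
  atom 6: N, bond orders sum to 3 (valence 3) → 0 H
  atom 7: C, bond orders sum to 3 (valence 4) → 1 H
  atom 8: C, bond orders sum to 4 (valence 4) → 0 H
  atom 9: C, bond orders sum to 3 (valence 4) → 1 H
  atom 10: N, bond orders sum to 3 (valence 3) → 0 H
  atom 11: C, bond orders sum to 4 (valence 4) → 0 H
  atom 12: O, bond orders sum to 2 (valence 2) → 0 H
  atom 13: O, bond orders sum to 2 (valence 2) → 0 H
  atom 14: C, bond orders sum to 1 (valence 4) → 3 H
Totals → C:9, H:5, N:3, O:2.
In Hill order: C9H5N3O2.

C9H5N3O2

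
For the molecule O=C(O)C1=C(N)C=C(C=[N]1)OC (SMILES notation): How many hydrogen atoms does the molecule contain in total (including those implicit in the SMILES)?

8

Walk through each heavy atom and fill implicit hydrogens from standard valence (C 4, N 3, O 2, S 2, halogen 1):
  atom 1: O, bond orders sum to 2 (valence 2) → 0 H
  atom 2: C, bond orders sum to 4 (valence 4) → 0 H
  atom 3: O, bond orders sum to 1 (valence 2) → 1 H
  atom 4: C, bond orders sum to 4 (valence 4) → 0 H
  atom 5: C, bond orders sum to 4 (valence 4) → 0 H
  atom 6: N, bond orders sum to 1 (valence 3) → 2 H
  atom 7: C, bond orders sum to 3 (valence 4) → 1 H
  atom 8: C, bond orders sum to 4 (valence 4) → 0 H
  atom 9: C, bond orders sum to 3 (valence 4) → 1 H
  atom 10: N with explicit H count 0
  atom 11: O, bond orders sum to 2 (valence 2) → 0 H
  atom 12: C, bond orders sum to 1 (valence 4) → 3 H
Total hydrogens: 8.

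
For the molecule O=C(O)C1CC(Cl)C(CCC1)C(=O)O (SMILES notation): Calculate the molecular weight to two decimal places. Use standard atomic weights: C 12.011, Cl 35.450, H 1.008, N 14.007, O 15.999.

220.65 g/mol

First, the molecular formula is C9H13ClO4 (counting implicit H from valence).
  C: 9 × 12.011 = 108.099
  Cl: 1 × 35.450 = 35.450
  H: 13 × 1.008 = 13.104
  O: 4 × 15.999 = 63.996
Sum: 9×12.011 + 1×35.450 + 13×1.008 + 4×15.999 = 220.649 → 220.65 g/mol.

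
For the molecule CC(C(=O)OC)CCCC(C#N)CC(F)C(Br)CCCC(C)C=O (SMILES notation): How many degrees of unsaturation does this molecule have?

Molecular formula: C18H29BrFNO3.
DoU = (2C + 2 + N − H − X) / 2, where X is the halogen count and O/S are ignored.
    = (2·18 + 2 + 1 − 29 − 2) / 2 = 8 / 2 = 4.

4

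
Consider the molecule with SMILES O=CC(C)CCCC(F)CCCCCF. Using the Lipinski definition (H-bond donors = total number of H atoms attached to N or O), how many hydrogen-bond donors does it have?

0

Donors: find every N or O and count the H atoms it carries.
  atom 1 (O): bond orders sum to 2 → 0 H
Lipinski HBD = 0.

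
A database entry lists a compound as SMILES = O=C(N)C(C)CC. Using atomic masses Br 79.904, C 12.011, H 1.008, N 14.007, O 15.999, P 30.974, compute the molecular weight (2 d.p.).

101.15 g/mol

First, the molecular formula is C5H11NO (counting implicit H from valence).
  C: 5 × 12.011 = 60.055
  H: 11 × 1.008 = 11.088
  N: 1 × 14.007 = 14.007
  O: 1 × 15.999 = 15.999
Sum: 5×12.011 + 11×1.008 + 1×14.007 + 1×15.999 = 101.149 → 101.15 g/mol.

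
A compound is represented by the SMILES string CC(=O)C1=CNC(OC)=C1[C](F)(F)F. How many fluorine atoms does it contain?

Scan the SMILES for F atoms (remember two-letter symbols like Cl and Br are single atoms).
Fluorine count: 3.

3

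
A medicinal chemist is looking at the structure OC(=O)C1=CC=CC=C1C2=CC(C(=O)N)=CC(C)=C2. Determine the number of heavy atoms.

19

Every atom symbol written in the SMILES (organic subset) is one heavy atom; implicit H are not written.
Heavy atoms by element → C:15, N:1, O:3.
Total: 19.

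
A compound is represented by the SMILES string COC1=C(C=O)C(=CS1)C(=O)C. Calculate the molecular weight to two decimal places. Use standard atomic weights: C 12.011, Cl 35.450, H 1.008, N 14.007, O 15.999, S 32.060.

First, the molecular formula is C8H8O3S (counting implicit H from valence).
  C: 8 × 12.011 = 96.088
  H: 8 × 1.008 = 8.064
  O: 3 × 15.999 = 47.997
  S: 1 × 32.060 = 32.060
Sum: 8×12.011 + 8×1.008 + 3×15.999 + 1×32.060 = 184.209 → 184.21 g/mol.

184.21 g/mol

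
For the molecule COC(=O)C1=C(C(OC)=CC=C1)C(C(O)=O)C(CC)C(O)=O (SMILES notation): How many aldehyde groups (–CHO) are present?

Scan the SMILES for the aldehyde motif — none present.
Groups that are present: 2 carboxylic acid, 1 ester, 1 ether.

0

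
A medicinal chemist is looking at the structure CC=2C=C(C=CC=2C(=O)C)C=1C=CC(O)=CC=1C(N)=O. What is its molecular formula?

Walk through each heavy atom and fill implicit hydrogens from standard valence (C 4, N 3, O 2, S 2, halogen 1):
  atom 1: C, bond orders sum to 1 (valence 4) → 3 H
  atom 2: C, bond orders sum to 4 (valence 4) → 0 H
  atom 3: C, bond orders sum to 3 (valence 4) → 1 H
  atom 4: C, bond orders sum to 4 (valence 4) → 0 H
  atom 5: C, bond orders sum to 3 (valence 4) → 1 H
  atom 6: C, bond orders sum to 3 (valence 4) → 1 H
  atom 7: C, bond orders sum to 4 (valence 4) → 0 H
  atom 8: C, bond orders sum to 4 (valence 4) → 0 H
  atom 9: O, bond orders sum to 2 (valence 2) → 0 H
  atom 10: C, bond orders sum to 1 (valence 4) → 3 H
  atom 11: C, bond orders sum to 4 (valence 4) → 0 H
  atom 12: C, bond orders sum to 3 (valence 4) → 1 H
  atom 13: C, bond orders sum to 3 (valence 4) → 1 H
  atom 14: C, bond orders sum to 4 (valence 4) → 0 H
  atom 15: O, bond orders sum to 1 (valence 2) → 1 H
  atom 16: C, bond orders sum to 3 (valence 4) → 1 H
  atom 17: C, bond orders sum to 4 (valence 4) → 0 H
  atom 18: C, bond orders sum to 4 (valence 4) → 0 H
  atom 19: N, bond orders sum to 1 (valence 3) → 2 H
  atom 20: O, bond orders sum to 2 (valence 2) → 0 H
Totals → C:16, H:15, N:1, O:3.
In Hill order: C16H15NO3.

C16H15NO3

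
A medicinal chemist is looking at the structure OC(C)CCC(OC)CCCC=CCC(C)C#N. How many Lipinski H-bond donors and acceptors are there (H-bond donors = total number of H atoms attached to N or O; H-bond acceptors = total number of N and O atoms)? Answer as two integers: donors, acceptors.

1, 3

Donors: find every N or O and count the H atoms it carries.
  atom 1 (O): bond orders sum to 1 → 1 H
  atom 7 (O): bond orders sum to 2 → 0 H
  atom 18 (N): bond orders sum to 3 → 0 H
Lipinski HBD = 1.
Acceptors: N atoms = 1, O atoms = 2 → HBA = 3.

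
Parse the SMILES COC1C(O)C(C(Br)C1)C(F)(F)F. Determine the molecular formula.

C7H10BrF3O2

Walk through each heavy atom and fill implicit hydrogens from standard valence (C 4, N 3, O 2, S 2, halogen 1):
  atom 1: C, bond orders sum to 1 (valence 4) → 3 H
  atom 2: O, bond orders sum to 2 (valence 2) → 0 H
  atom 3: C, bond orders sum to 3 (valence 4) → 1 H
  atom 4: C, bond orders sum to 3 (valence 4) → 1 H
  atom 5: O, bond orders sum to 1 (valence 2) → 1 H
  atom 6: C, bond orders sum to 3 (valence 4) → 1 H
  atom 7: C, bond orders sum to 3 (valence 4) → 1 H
  atom 8: Br (halogen, monovalent) → 0 H
  atom 9: C, bond orders sum to 2 (valence 4) → 2 H
  atom 10: C, bond orders sum to 4 (valence 4) → 0 H
  atom 11: F (halogen, monovalent) → 0 H
  atom 12: F (halogen, monovalent) → 0 H
  atom 13: F (halogen, monovalent) → 0 H
Totals → C:7, H:10, Br:1, F:3, O:2.
In Hill order: C7H10BrF3O2.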